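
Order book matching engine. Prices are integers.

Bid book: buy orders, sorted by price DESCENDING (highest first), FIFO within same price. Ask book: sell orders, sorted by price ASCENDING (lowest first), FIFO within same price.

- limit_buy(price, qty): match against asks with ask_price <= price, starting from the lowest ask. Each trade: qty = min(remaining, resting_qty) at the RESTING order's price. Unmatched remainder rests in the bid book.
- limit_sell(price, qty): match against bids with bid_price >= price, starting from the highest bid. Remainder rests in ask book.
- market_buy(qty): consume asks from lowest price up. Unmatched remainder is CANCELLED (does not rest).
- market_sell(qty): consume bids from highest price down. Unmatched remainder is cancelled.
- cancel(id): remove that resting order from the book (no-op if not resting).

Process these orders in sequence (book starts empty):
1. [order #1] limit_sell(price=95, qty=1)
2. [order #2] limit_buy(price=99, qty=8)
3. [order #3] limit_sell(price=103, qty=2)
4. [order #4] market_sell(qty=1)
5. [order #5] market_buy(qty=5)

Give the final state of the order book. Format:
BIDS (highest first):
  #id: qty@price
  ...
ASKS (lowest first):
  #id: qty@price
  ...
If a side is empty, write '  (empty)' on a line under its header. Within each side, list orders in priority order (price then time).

After op 1 [order #1] limit_sell(price=95, qty=1): fills=none; bids=[-] asks=[#1:1@95]
After op 2 [order #2] limit_buy(price=99, qty=8): fills=#2x#1:1@95; bids=[#2:7@99] asks=[-]
After op 3 [order #3] limit_sell(price=103, qty=2): fills=none; bids=[#2:7@99] asks=[#3:2@103]
After op 4 [order #4] market_sell(qty=1): fills=#2x#4:1@99; bids=[#2:6@99] asks=[#3:2@103]
After op 5 [order #5] market_buy(qty=5): fills=#5x#3:2@103; bids=[#2:6@99] asks=[-]

Answer: BIDS (highest first):
  #2: 6@99
ASKS (lowest first):
  (empty)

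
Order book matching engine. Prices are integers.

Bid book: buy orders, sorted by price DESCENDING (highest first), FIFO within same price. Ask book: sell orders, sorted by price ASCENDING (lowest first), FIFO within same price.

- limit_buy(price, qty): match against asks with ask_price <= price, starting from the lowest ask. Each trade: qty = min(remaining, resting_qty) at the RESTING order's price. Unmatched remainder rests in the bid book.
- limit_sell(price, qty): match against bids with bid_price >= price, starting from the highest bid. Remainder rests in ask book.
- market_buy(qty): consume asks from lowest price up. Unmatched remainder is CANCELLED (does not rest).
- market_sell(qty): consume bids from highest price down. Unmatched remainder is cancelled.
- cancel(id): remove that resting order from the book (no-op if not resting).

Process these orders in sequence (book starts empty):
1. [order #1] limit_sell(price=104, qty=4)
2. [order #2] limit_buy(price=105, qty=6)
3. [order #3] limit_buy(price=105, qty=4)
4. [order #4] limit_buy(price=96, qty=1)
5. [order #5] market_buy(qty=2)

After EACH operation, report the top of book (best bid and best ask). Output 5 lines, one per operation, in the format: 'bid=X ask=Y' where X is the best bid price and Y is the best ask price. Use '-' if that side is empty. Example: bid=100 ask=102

After op 1 [order #1] limit_sell(price=104, qty=4): fills=none; bids=[-] asks=[#1:4@104]
After op 2 [order #2] limit_buy(price=105, qty=6): fills=#2x#1:4@104; bids=[#2:2@105] asks=[-]
After op 3 [order #3] limit_buy(price=105, qty=4): fills=none; bids=[#2:2@105 #3:4@105] asks=[-]
After op 4 [order #4] limit_buy(price=96, qty=1): fills=none; bids=[#2:2@105 #3:4@105 #4:1@96] asks=[-]
After op 5 [order #5] market_buy(qty=2): fills=none; bids=[#2:2@105 #3:4@105 #4:1@96] asks=[-]

Answer: bid=- ask=104
bid=105 ask=-
bid=105 ask=-
bid=105 ask=-
bid=105 ask=-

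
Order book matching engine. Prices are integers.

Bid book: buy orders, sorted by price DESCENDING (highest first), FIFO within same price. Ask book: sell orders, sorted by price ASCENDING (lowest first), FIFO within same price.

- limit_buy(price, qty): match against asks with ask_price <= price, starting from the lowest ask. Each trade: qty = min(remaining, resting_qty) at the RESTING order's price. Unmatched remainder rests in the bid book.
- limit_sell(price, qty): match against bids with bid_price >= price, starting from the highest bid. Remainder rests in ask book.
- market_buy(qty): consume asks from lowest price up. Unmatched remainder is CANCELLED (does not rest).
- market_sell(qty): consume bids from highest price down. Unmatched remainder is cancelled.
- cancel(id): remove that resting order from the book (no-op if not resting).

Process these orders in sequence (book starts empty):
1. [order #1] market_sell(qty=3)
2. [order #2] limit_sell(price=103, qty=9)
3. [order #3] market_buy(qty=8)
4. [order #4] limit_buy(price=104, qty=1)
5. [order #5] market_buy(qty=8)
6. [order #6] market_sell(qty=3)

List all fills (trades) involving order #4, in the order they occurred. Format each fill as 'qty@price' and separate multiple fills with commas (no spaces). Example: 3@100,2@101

After op 1 [order #1] market_sell(qty=3): fills=none; bids=[-] asks=[-]
After op 2 [order #2] limit_sell(price=103, qty=9): fills=none; bids=[-] asks=[#2:9@103]
After op 3 [order #3] market_buy(qty=8): fills=#3x#2:8@103; bids=[-] asks=[#2:1@103]
After op 4 [order #4] limit_buy(price=104, qty=1): fills=#4x#2:1@103; bids=[-] asks=[-]
After op 5 [order #5] market_buy(qty=8): fills=none; bids=[-] asks=[-]
After op 6 [order #6] market_sell(qty=3): fills=none; bids=[-] asks=[-]

Answer: 1@103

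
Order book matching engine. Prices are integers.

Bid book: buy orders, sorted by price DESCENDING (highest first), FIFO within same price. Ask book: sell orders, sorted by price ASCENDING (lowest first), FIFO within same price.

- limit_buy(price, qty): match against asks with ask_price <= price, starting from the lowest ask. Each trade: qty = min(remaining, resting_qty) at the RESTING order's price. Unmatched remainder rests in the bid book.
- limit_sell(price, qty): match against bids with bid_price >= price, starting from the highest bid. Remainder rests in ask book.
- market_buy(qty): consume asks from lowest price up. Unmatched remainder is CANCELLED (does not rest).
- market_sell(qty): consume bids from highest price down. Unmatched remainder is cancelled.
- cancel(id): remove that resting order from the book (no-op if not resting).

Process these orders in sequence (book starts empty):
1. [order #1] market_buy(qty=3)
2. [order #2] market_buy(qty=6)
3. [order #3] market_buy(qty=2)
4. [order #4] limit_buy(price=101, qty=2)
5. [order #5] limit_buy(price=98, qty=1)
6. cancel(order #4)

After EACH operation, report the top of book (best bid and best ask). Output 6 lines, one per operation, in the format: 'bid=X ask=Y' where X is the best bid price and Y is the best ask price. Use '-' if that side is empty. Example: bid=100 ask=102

After op 1 [order #1] market_buy(qty=3): fills=none; bids=[-] asks=[-]
After op 2 [order #2] market_buy(qty=6): fills=none; bids=[-] asks=[-]
After op 3 [order #3] market_buy(qty=2): fills=none; bids=[-] asks=[-]
After op 4 [order #4] limit_buy(price=101, qty=2): fills=none; bids=[#4:2@101] asks=[-]
After op 5 [order #5] limit_buy(price=98, qty=1): fills=none; bids=[#4:2@101 #5:1@98] asks=[-]
After op 6 cancel(order #4): fills=none; bids=[#5:1@98] asks=[-]

Answer: bid=- ask=-
bid=- ask=-
bid=- ask=-
bid=101 ask=-
bid=101 ask=-
bid=98 ask=-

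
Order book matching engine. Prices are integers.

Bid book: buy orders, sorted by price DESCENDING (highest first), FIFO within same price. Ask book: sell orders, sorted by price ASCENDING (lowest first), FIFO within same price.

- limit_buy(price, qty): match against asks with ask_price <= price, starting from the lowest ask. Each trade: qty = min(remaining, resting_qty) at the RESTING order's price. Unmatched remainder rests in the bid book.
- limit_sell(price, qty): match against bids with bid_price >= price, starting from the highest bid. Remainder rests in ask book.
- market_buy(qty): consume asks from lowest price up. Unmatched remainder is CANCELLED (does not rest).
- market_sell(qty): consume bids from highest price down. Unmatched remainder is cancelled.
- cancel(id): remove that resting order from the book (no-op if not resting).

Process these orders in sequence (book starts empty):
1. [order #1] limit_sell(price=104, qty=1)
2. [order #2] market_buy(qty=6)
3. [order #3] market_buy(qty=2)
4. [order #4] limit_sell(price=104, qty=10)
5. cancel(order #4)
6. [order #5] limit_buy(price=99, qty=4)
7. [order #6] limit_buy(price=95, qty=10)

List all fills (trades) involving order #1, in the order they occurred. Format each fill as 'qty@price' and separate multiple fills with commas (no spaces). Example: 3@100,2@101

After op 1 [order #1] limit_sell(price=104, qty=1): fills=none; bids=[-] asks=[#1:1@104]
After op 2 [order #2] market_buy(qty=6): fills=#2x#1:1@104; bids=[-] asks=[-]
After op 3 [order #3] market_buy(qty=2): fills=none; bids=[-] asks=[-]
After op 4 [order #4] limit_sell(price=104, qty=10): fills=none; bids=[-] asks=[#4:10@104]
After op 5 cancel(order #4): fills=none; bids=[-] asks=[-]
After op 6 [order #5] limit_buy(price=99, qty=4): fills=none; bids=[#5:4@99] asks=[-]
After op 7 [order #6] limit_buy(price=95, qty=10): fills=none; bids=[#5:4@99 #6:10@95] asks=[-]

Answer: 1@104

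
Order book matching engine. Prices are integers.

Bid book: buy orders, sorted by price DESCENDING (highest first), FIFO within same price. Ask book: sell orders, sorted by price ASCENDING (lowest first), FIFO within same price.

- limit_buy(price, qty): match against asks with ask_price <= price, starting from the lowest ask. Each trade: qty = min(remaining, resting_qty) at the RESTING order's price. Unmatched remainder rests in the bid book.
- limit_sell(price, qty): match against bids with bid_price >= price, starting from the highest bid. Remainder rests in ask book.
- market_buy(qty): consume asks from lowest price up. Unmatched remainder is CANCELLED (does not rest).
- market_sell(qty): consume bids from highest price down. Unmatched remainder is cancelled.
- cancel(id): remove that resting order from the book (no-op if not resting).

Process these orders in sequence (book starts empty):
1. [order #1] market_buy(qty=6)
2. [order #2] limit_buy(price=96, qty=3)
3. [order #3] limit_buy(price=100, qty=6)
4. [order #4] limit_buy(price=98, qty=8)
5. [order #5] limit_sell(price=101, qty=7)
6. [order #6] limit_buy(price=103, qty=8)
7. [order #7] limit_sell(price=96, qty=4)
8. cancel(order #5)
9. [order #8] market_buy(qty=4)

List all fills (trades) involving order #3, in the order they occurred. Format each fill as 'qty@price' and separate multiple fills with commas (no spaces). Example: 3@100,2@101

Answer: 3@100

Derivation:
After op 1 [order #1] market_buy(qty=6): fills=none; bids=[-] asks=[-]
After op 2 [order #2] limit_buy(price=96, qty=3): fills=none; bids=[#2:3@96] asks=[-]
After op 3 [order #3] limit_buy(price=100, qty=6): fills=none; bids=[#3:6@100 #2:3@96] asks=[-]
After op 4 [order #4] limit_buy(price=98, qty=8): fills=none; bids=[#3:6@100 #4:8@98 #2:3@96] asks=[-]
After op 5 [order #5] limit_sell(price=101, qty=7): fills=none; bids=[#3:6@100 #4:8@98 #2:3@96] asks=[#5:7@101]
After op 6 [order #6] limit_buy(price=103, qty=8): fills=#6x#5:7@101; bids=[#6:1@103 #3:6@100 #4:8@98 #2:3@96] asks=[-]
After op 7 [order #7] limit_sell(price=96, qty=4): fills=#6x#7:1@103 #3x#7:3@100; bids=[#3:3@100 #4:8@98 #2:3@96] asks=[-]
After op 8 cancel(order #5): fills=none; bids=[#3:3@100 #4:8@98 #2:3@96] asks=[-]
After op 9 [order #8] market_buy(qty=4): fills=none; bids=[#3:3@100 #4:8@98 #2:3@96] asks=[-]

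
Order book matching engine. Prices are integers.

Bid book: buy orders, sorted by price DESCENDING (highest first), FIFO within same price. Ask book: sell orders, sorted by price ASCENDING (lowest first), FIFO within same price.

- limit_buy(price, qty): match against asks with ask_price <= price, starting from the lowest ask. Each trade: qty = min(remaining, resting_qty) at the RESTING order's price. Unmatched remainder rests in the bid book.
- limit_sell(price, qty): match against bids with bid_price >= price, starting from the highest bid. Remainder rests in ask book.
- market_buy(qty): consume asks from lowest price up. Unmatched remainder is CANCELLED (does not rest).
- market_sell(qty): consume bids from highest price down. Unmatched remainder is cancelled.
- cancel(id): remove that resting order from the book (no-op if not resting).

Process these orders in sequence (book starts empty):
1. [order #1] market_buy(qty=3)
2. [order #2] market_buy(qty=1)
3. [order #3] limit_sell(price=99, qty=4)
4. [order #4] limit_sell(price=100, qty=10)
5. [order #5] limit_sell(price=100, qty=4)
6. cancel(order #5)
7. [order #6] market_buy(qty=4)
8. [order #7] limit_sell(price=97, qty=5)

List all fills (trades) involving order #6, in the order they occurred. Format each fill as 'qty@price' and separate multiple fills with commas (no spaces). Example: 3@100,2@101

Answer: 4@99

Derivation:
After op 1 [order #1] market_buy(qty=3): fills=none; bids=[-] asks=[-]
After op 2 [order #2] market_buy(qty=1): fills=none; bids=[-] asks=[-]
After op 3 [order #3] limit_sell(price=99, qty=4): fills=none; bids=[-] asks=[#3:4@99]
After op 4 [order #4] limit_sell(price=100, qty=10): fills=none; bids=[-] asks=[#3:4@99 #4:10@100]
After op 5 [order #5] limit_sell(price=100, qty=4): fills=none; bids=[-] asks=[#3:4@99 #4:10@100 #5:4@100]
After op 6 cancel(order #5): fills=none; bids=[-] asks=[#3:4@99 #4:10@100]
After op 7 [order #6] market_buy(qty=4): fills=#6x#3:4@99; bids=[-] asks=[#4:10@100]
After op 8 [order #7] limit_sell(price=97, qty=5): fills=none; bids=[-] asks=[#7:5@97 #4:10@100]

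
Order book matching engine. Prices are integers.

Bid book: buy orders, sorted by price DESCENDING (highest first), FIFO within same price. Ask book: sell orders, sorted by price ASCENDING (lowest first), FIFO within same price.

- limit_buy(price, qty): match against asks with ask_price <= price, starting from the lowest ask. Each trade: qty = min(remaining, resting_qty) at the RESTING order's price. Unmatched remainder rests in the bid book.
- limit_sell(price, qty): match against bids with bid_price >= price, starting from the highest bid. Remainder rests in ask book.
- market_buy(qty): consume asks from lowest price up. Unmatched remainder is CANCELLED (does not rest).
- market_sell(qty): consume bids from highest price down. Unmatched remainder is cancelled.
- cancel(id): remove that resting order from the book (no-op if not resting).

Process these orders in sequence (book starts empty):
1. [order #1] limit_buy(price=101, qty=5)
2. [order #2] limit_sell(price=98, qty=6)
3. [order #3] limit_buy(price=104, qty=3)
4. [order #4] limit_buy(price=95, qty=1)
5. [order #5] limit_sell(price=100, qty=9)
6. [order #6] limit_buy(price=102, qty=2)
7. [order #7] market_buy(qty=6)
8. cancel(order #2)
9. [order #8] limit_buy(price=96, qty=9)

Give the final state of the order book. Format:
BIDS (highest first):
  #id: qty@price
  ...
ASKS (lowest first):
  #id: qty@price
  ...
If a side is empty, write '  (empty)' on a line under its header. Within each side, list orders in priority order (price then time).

After op 1 [order #1] limit_buy(price=101, qty=5): fills=none; bids=[#1:5@101] asks=[-]
After op 2 [order #2] limit_sell(price=98, qty=6): fills=#1x#2:5@101; bids=[-] asks=[#2:1@98]
After op 3 [order #3] limit_buy(price=104, qty=3): fills=#3x#2:1@98; bids=[#3:2@104] asks=[-]
After op 4 [order #4] limit_buy(price=95, qty=1): fills=none; bids=[#3:2@104 #4:1@95] asks=[-]
After op 5 [order #5] limit_sell(price=100, qty=9): fills=#3x#5:2@104; bids=[#4:1@95] asks=[#5:7@100]
After op 6 [order #6] limit_buy(price=102, qty=2): fills=#6x#5:2@100; bids=[#4:1@95] asks=[#5:5@100]
After op 7 [order #7] market_buy(qty=6): fills=#7x#5:5@100; bids=[#4:1@95] asks=[-]
After op 8 cancel(order #2): fills=none; bids=[#4:1@95] asks=[-]
After op 9 [order #8] limit_buy(price=96, qty=9): fills=none; bids=[#8:9@96 #4:1@95] asks=[-]

Answer: BIDS (highest first):
  #8: 9@96
  #4: 1@95
ASKS (lowest first):
  (empty)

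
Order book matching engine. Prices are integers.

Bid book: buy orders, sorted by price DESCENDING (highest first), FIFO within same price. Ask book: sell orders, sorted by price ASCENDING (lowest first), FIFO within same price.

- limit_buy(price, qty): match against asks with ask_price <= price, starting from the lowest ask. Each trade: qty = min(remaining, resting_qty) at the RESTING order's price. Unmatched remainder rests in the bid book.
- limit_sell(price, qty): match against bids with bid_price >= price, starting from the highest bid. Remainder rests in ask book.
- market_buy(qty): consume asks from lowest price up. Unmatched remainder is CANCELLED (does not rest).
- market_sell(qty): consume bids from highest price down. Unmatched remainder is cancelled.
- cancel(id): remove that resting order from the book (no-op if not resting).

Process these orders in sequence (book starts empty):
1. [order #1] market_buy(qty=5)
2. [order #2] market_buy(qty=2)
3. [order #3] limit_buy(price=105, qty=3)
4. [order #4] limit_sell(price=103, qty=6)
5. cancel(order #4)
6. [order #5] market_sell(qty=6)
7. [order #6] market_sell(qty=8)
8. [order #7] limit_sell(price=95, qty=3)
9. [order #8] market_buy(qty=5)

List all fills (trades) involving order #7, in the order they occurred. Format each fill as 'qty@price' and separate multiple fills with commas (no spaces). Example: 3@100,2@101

After op 1 [order #1] market_buy(qty=5): fills=none; bids=[-] asks=[-]
After op 2 [order #2] market_buy(qty=2): fills=none; bids=[-] asks=[-]
After op 3 [order #3] limit_buy(price=105, qty=3): fills=none; bids=[#3:3@105] asks=[-]
After op 4 [order #4] limit_sell(price=103, qty=6): fills=#3x#4:3@105; bids=[-] asks=[#4:3@103]
After op 5 cancel(order #4): fills=none; bids=[-] asks=[-]
After op 6 [order #5] market_sell(qty=6): fills=none; bids=[-] asks=[-]
After op 7 [order #6] market_sell(qty=8): fills=none; bids=[-] asks=[-]
After op 8 [order #7] limit_sell(price=95, qty=3): fills=none; bids=[-] asks=[#7:3@95]
After op 9 [order #8] market_buy(qty=5): fills=#8x#7:3@95; bids=[-] asks=[-]

Answer: 3@95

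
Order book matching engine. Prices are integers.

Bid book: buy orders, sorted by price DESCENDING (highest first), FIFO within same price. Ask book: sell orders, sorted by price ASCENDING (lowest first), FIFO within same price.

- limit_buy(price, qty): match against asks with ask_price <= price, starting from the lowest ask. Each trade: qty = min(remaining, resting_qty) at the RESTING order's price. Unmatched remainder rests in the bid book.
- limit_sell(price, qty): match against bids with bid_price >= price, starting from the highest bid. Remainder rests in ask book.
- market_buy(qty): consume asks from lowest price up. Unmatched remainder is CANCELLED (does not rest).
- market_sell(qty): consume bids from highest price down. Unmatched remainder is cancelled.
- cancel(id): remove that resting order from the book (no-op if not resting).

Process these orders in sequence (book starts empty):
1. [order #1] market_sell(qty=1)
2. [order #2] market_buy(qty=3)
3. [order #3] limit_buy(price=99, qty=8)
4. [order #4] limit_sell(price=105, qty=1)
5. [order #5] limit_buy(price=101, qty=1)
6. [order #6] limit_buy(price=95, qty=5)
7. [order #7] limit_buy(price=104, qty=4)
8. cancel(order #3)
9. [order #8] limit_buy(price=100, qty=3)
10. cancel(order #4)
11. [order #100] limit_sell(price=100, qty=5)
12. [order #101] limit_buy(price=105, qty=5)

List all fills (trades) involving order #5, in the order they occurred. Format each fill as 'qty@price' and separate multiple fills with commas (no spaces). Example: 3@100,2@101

After op 1 [order #1] market_sell(qty=1): fills=none; bids=[-] asks=[-]
After op 2 [order #2] market_buy(qty=3): fills=none; bids=[-] asks=[-]
After op 3 [order #3] limit_buy(price=99, qty=8): fills=none; bids=[#3:8@99] asks=[-]
After op 4 [order #4] limit_sell(price=105, qty=1): fills=none; bids=[#3:8@99] asks=[#4:1@105]
After op 5 [order #5] limit_buy(price=101, qty=1): fills=none; bids=[#5:1@101 #3:8@99] asks=[#4:1@105]
After op 6 [order #6] limit_buy(price=95, qty=5): fills=none; bids=[#5:1@101 #3:8@99 #6:5@95] asks=[#4:1@105]
After op 7 [order #7] limit_buy(price=104, qty=4): fills=none; bids=[#7:4@104 #5:1@101 #3:8@99 #6:5@95] asks=[#4:1@105]
After op 8 cancel(order #3): fills=none; bids=[#7:4@104 #5:1@101 #6:5@95] asks=[#4:1@105]
After op 9 [order #8] limit_buy(price=100, qty=3): fills=none; bids=[#7:4@104 #5:1@101 #8:3@100 #6:5@95] asks=[#4:1@105]
After op 10 cancel(order #4): fills=none; bids=[#7:4@104 #5:1@101 #8:3@100 #6:5@95] asks=[-]
After op 11 [order #100] limit_sell(price=100, qty=5): fills=#7x#100:4@104 #5x#100:1@101; bids=[#8:3@100 #6:5@95] asks=[-]
After op 12 [order #101] limit_buy(price=105, qty=5): fills=none; bids=[#101:5@105 #8:3@100 #6:5@95] asks=[-]

Answer: 1@101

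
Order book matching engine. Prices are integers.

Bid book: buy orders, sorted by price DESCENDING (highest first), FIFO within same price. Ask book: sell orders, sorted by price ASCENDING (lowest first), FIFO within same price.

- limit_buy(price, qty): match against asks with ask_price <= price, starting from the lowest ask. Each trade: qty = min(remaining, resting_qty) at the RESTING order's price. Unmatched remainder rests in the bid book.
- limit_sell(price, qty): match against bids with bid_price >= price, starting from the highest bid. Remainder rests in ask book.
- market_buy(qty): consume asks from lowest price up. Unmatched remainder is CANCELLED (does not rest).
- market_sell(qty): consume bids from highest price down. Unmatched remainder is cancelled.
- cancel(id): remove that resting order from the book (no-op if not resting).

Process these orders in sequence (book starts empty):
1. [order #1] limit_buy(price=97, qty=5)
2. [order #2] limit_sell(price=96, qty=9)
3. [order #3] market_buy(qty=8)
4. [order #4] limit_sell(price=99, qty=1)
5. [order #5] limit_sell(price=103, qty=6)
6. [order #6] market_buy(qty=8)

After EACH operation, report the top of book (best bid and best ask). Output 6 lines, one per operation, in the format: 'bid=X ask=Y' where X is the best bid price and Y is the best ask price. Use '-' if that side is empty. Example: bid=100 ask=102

Answer: bid=97 ask=-
bid=- ask=96
bid=- ask=-
bid=- ask=99
bid=- ask=99
bid=- ask=-

Derivation:
After op 1 [order #1] limit_buy(price=97, qty=5): fills=none; bids=[#1:5@97] asks=[-]
After op 2 [order #2] limit_sell(price=96, qty=9): fills=#1x#2:5@97; bids=[-] asks=[#2:4@96]
After op 3 [order #3] market_buy(qty=8): fills=#3x#2:4@96; bids=[-] asks=[-]
After op 4 [order #4] limit_sell(price=99, qty=1): fills=none; bids=[-] asks=[#4:1@99]
After op 5 [order #5] limit_sell(price=103, qty=6): fills=none; bids=[-] asks=[#4:1@99 #5:6@103]
After op 6 [order #6] market_buy(qty=8): fills=#6x#4:1@99 #6x#5:6@103; bids=[-] asks=[-]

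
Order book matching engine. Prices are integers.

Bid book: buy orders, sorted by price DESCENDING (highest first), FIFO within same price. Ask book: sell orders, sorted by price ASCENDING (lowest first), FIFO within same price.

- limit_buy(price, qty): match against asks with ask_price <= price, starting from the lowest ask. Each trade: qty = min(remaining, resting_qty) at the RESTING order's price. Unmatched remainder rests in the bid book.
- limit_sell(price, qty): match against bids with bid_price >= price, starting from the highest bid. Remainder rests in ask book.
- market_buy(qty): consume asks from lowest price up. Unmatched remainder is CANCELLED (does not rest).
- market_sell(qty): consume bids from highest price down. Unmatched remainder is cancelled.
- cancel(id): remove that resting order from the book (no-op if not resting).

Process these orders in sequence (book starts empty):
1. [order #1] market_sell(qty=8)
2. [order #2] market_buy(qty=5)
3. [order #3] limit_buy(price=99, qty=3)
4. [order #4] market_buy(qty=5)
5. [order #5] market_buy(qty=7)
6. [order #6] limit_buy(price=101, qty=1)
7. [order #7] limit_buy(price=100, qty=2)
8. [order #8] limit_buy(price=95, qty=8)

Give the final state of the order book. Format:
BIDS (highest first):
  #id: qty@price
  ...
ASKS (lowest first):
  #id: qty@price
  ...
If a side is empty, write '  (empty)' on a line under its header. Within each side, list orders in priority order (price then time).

Answer: BIDS (highest first):
  #6: 1@101
  #7: 2@100
  #3: 3@99
  #8: 8@95
ASKS (lowest first):
  (empty)

Derivation:
After op 1 [order #1] market_sell(qty=8): fills=none; bids=[-] asks=[-]
After op 2 [order #2] market_buy(qty=5): fills=none; bids=[-] asks=[-]
After op 3 [order #3] limit_buy(price=99, qty=3): fills=none; bids=[#3:3@99] asks=[-]
After op 4 [order #4] market_buy(qty=5): fills=none; bids=[#3:3@99] asks=[-]
After op 5 [order #5] market_buy(qty=7): fills=none; bids=[#3:3@99] asks=[-]
After op 6 [order #6] limit_buy(price=101, qty=1): fills=none; bids=[#6:1@101 #3:3@99] asks=[-]
After op 7 [order #7] limit_buy(price=100, qty=2): fills=none; bids=[#6:1@101 #7:2@100 #3:3@99] asks=[-]
After op 8 [order #8] limit_buy(price=95, qty=8): fills=none; bids=[#6:1@101 #7:2@100 #3:3@99 #8:8@95] asks=[-]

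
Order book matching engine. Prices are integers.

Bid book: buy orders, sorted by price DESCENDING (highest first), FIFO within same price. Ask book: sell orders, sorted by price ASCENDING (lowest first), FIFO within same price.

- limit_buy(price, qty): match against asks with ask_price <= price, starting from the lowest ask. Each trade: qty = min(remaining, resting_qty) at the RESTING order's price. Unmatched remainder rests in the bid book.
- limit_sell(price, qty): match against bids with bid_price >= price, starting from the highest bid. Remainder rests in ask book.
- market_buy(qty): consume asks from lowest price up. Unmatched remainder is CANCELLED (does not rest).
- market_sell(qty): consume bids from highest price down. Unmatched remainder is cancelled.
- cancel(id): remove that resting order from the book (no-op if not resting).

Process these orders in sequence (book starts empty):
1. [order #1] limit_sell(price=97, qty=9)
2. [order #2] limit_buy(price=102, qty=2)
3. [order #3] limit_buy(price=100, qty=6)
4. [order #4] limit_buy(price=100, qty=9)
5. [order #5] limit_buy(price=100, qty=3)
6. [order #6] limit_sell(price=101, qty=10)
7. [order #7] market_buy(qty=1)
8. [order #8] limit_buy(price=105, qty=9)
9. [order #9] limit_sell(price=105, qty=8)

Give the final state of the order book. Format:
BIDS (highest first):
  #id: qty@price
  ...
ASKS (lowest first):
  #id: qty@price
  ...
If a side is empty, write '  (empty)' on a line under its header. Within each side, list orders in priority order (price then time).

After op 1 [order #1] limit_sell(price=97, qty=9): fills=none; bids=[-] asks=[#1:9@97]
After op 2 [order #2] limit_buy(price=102, qty=2): fills=#2x#1:2@97; bids=[-] asks=[#1:7@97]
After op 3 [order #3] limit_buy(price=100, qty=6): fills=#3x#1:6@97; bids=[-] asks=[#1:1@97]
After op 4 [order #4] limit_buy(price=100, qty=9): fills=#4x#1:1@97; bids=[#4:8@100] asks=[-]
After op 5 [order #5] limit_buy(price=100, qty=3): fills=none; bids=[#4:8@100 #5:3@100] asks=[-]
After op 6 [order #6] limit_sell(price=101, qty=10): fills=none; bids=[#4:8@100 #5:3@100] asks=[#6:10@101]
After op 7 [order #7] market_buy(qty=1): fills=#7x#6:1@101; bids=[#4:8@100 #5:3@100] asks=[#6:9@101]
After op 8 [order #8] limit_buy(price=105, qty=9): fills=#8x#6:9@101; bids=[#4:8@100 #5:3@100] asks=[-]
After op 9 [order #9] limit_sell(price=105, qty=8): fills=none; bids=[#4:8@100 #5:3@100] asks=[#9:8@105]

Answer: BIDS (highest first):
  #4: 8@100
  #5: 3@100
ASKS (lowest first):
  #9: 8@105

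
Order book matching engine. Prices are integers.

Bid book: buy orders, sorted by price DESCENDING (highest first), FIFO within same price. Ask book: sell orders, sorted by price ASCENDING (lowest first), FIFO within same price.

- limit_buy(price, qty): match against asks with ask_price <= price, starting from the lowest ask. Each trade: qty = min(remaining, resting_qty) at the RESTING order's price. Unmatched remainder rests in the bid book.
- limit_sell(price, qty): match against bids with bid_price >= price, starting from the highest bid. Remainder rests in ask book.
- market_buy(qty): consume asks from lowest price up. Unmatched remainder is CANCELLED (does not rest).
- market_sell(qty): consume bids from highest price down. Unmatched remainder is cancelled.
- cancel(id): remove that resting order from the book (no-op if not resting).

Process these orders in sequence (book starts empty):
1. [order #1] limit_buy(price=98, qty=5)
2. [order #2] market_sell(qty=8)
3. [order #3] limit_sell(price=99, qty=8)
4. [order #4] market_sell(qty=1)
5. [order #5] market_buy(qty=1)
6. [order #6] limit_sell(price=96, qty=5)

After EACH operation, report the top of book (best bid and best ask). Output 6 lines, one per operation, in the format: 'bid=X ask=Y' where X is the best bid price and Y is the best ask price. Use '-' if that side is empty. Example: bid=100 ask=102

Answer: bid=98 ask=-
bid=- ask=-
bid=- ask=99
bid=- ask=99
bid=- ask=99
bid=- ask=96

Derivation:
After op 1 [order #1] limit_buy(price=98, qty=5): fills=none; bids=[#1:5@98] asks=[-]
After op 2 [order #2] market_sell(qty=8): fills=#1x#2:5@98; bids=[-] asks=[-]
After op 3 [order #3] limit_sell(price=99, qty=8): fills=none; bids=[-] asks=[#3:8@99]
After op 4 [order #4] market_sell(qty=1): fills=none; bids=[-] asks=[#3:8@99]
After op 5 [order #5] market_buy(qty=1): fills=#5x#3:1@99; bids=[-] asks=[#3:7@99]
After op 6 [order #6] limit_sell(price=96, qty=5): fills=none; bids=[-] asks=[#6:5@96 #3:7@99]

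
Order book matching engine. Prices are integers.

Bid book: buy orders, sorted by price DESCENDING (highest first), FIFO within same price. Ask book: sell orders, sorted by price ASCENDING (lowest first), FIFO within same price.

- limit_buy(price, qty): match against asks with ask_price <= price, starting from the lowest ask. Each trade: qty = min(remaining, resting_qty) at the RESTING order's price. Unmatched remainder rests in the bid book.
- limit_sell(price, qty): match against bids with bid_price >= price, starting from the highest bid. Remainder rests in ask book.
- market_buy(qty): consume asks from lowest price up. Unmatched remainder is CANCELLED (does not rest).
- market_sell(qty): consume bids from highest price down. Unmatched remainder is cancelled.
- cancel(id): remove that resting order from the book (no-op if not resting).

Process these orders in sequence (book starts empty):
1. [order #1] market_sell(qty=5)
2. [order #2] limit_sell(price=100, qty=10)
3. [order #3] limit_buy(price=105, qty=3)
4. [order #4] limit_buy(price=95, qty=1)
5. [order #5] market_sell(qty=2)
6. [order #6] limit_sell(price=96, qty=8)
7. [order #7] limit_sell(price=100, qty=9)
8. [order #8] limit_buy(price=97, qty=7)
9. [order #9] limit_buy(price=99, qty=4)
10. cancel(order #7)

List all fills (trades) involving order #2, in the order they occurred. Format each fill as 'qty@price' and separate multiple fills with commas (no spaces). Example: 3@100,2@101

After op 1 [order #1] market_sell(qty=5): fills=none; bids=[-] asks=[-]
After op 2 [order #2] limit_sell(price=100, qty=10): fills=none; bids=[-] asks=[#2:10@100]
After op 3 [order #3] limit_buy(price=105, qty=3): fills=#3x#2:3@100; bids=[-] asks=[#2:7@100]
After op 4 [order #4] limit_buy(price=95, qty=1): fills=none; bids=[#4:1@95] asks=[#2:7@100]
After op 5 [order #5] market_sell(qty=2): fills=#4x#5:1@95; bids=[-] asks=[#2:7@100]
After op 6 [order #6] limit_sell(price=96, qty=8): fills=none; bids=[-] asks=[#6:8@96 #2:7@100]
After op 7 [order #7] limit_sell(price=100, qty=9): fills=none; bids=[-] asks=[#6:8@96 #2:7@100 #7:9@100]
After op 8 [order #8] limit_buy(price=97, qty=7): fills=#8x#6:7@96; bids=[-] asks=[#6:1@96 #2:7@100 #7:9@100]
After op 9 [order #9] limit_buy(price=99, qty=4): fills=#9x#6:1@96; bids=[#9:3@99] asks=[#2:7@100 #7:9@100]
After op 10 cancel(order #7): fills=none; bids=[#9:3@99] asks=[#2:7@100]

Answer: 3@100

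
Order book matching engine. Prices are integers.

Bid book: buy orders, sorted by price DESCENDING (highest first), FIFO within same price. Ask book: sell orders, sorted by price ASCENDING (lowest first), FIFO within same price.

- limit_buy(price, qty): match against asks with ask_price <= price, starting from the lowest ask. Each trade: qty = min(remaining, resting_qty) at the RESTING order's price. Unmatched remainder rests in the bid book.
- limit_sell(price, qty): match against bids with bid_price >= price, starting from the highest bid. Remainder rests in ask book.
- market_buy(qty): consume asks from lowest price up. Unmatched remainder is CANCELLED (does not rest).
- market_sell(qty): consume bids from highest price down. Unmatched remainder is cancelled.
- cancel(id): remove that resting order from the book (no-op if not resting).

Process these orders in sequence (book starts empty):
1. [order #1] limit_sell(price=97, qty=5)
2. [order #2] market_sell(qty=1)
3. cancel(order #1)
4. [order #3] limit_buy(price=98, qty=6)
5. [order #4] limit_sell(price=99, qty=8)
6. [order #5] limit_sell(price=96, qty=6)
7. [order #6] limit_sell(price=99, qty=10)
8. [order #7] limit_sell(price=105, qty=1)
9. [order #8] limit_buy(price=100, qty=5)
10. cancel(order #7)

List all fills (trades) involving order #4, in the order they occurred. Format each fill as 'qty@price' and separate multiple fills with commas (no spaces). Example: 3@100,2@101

Answer: 5@99

Derivation:
After op 1 [order #1] limit_sell(price=97, qty=5): fills=none; bids=[-] asks=[#1:5@97]
After op 2 [order #2] market_sell(qty=1): fills=none; bids=[-] asks=[#1:5@97]
After op 3 cancel(order #1): fills=none; bids=[-] asks=[-]
After op 4 [order #3] limit_buy(price=98, qty=6): fills=none; bids=[#3:6@98] asks=[-]
After op 5 [order #4] limit_sell(price=99, qty=8): fills=none; bids=[#3:6@98] asks=[#4:8@99]
After op 6 [order #5] limit_sell(price=96, qty=6): fills=#3x#5:6@98; bids=[-] asks=[#4:8@99]
After op 7 [order #6] limit_sell(price=99, qty=10): fills=none; bids=[-] asks=[#4:8@99 #6:10@99]
After op 8 [order #7] limit_sell(price=105, qty=1): fills=none; bids=[-] asks=[#4:8@99 #6:10@99 #7:1@105]
After op 9 [order #8] limit_buy(price=100, qty=5): fills=#8x#4:5@99; bids=[-] asks=[#4:3@99 #6:10@99 #7:1@105]
After op 10 cancel(order #7): fills=none; bids=[-] asks=[#4:3@99 #6:10@99]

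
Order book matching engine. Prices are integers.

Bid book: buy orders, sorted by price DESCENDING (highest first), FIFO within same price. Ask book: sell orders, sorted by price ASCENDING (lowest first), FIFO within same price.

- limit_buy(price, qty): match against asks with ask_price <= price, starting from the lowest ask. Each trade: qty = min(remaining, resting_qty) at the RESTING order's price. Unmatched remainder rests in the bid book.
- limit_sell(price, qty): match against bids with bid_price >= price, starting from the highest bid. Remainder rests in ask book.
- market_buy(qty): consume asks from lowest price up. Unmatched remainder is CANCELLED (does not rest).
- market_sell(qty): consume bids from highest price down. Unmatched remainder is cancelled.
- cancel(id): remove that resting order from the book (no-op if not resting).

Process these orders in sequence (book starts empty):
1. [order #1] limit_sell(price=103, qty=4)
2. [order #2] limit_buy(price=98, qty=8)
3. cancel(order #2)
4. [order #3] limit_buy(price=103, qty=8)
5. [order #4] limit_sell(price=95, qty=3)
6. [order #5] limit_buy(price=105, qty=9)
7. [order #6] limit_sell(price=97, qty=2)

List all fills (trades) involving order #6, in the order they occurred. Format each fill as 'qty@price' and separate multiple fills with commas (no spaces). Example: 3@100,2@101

Answer: 2@105

Derivation:
After op 1 [order #1] limit_sell(price=103, qty=4): fills=none; bids=[-] asks=[#1:4@103]
After op 2 [order #2] limit_buy(price=98, qty=8): fills=none; bids=[#2:8@98] asks=[#1:4@103]
After op 3 cancel(order #2): fills=none; bids=[-] asks=[#1:4@103]
After op 4 [order #3] limit_buy(price=103, qty=8): fills=#3x#1:4@103; bids=[#3:4@103] asks=[-]
After op 5 [order #4] limit_sell(price=95, qty=3): fills=#3x#4:3@103; bids=[#3:1@103] asks=[-]
After op 6 [order #5] limit_buy(price=105, qty=9): fills=none; bids=[#5:9@105 #3:1@103] asks=[-]
After op 7 [order #6] limit_sell(price=97, qty=2): fills=#5x#6:2@105; bids=[#5:7@105 #3:1@103] asks=[-]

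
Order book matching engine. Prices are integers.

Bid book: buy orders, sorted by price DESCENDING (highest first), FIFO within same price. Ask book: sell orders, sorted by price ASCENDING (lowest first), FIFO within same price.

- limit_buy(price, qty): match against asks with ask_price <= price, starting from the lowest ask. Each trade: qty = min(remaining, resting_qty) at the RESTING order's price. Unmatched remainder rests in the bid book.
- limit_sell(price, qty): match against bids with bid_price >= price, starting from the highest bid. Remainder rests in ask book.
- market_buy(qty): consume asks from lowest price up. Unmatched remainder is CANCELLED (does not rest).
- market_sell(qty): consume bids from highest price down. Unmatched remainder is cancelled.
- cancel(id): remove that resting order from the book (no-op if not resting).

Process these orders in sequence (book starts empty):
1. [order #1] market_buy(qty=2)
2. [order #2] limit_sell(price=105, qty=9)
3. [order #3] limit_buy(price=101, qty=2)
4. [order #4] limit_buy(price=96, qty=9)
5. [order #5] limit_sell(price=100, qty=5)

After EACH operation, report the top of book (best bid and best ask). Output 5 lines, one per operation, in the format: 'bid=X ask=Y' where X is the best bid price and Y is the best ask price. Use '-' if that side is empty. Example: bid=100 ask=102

Answer: bid=- ask=-
bid=- ask=105
bid=101 ask=105
bid=101 ask=105
bid=96 ask=100

Derivation:
After op 1 [order #1] market_buy(qty=2): fills=none; bids=[-] asks=[-]
After op 2 [order #2] limit_sell(price=105, qty=9): fills=none; bids=[-] asks=[#2:9@105]
After op 3 [order #3] limit_buy(price=101, qty=2): fills=none; bids=[#3:2@101] asks=[#2:9@105]
After op 4 [order #4] limit_buy(price=96, qty=9): fills=none; bids=[#3:2@101 #4:9@96] asks=[#2:9@105]
After op 5 [order #5] limit_sell(price=100, qty=5): fills=#3x#5:2@101; bids=[#4:9@96] asks=[#5:3@100 #2:9@105]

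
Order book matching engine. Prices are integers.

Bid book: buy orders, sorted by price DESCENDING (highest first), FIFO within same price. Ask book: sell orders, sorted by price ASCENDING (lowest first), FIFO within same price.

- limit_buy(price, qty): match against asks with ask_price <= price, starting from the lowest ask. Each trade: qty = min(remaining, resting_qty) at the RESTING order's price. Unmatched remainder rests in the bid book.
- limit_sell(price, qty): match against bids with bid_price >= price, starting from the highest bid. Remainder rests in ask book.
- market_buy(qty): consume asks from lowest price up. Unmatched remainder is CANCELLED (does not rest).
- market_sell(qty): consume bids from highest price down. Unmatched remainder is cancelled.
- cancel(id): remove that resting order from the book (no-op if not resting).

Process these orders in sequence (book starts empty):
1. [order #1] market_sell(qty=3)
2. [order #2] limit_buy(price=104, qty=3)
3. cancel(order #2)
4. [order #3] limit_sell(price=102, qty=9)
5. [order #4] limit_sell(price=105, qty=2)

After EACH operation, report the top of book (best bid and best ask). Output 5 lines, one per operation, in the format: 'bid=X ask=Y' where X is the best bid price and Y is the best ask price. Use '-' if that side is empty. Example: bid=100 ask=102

After op 1 [order #1] market_sell(qty=3): fills=none; bids=[-] asks=[-]
After op 2 [order #2] limit_buy(price=104, qty=3): fills=none; bids=[#2:3@104] asks=[-]
After op 3 cancel(order #2): fills=none; bids=[-] asks=[-]
After op 4 [order #3] limit_sell(price=102, qty=9): fills=none; bids=[-] asks=[#3:9@102]
After op 5 [order #4] limit_sell(price=105, qty=2): fills=none; bids=[-] asks=[#3:9@102 #4:2@105]

Answer: bid=- ask=-
bid=104 ask=-
bid=- ask=-
bid=- ask=102
bid=- ask=102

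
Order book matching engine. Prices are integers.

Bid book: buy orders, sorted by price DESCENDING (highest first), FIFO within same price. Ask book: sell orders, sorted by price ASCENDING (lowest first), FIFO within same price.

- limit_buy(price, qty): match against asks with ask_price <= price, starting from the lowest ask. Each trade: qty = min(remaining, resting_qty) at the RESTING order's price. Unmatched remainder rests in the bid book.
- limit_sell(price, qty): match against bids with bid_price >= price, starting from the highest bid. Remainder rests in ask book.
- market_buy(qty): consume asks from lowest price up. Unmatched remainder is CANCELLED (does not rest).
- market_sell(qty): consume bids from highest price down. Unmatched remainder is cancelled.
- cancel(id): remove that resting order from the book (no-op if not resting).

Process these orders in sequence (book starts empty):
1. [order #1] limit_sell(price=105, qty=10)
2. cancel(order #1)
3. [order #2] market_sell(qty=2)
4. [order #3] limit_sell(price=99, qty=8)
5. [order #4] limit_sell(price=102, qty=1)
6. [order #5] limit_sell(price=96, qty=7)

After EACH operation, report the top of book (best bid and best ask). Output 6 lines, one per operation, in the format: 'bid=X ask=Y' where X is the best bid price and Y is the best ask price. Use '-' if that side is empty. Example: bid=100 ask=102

Answer: bid=- ask=105
bid=- ask=-
bid=- ask=-
bid=- ask=99
bid=- ask=99
bid=- ask=96

Derivation:
After op 1 [order #1] limit_sell(price=105, qty=10): fills=none; bids=[-] asks=[#1:10@105]
After op 2 cancel(order #1): fills=none; bids=[-] asks=[-]
After op 3 [order #2] market_sell(qty=2): fills=none; bids=[-] asks=[-]
After op 4 [order #3] limit_sell(price=99, qty=8): fills=none; bids=[-] asks=[#3:8@99]
After op 5 [order #4] limit_sell(price=102, qty=1): fills=none; bids=[-] asks=[#3:8@99 #4:1@102]
After op 6 [order #5] limit_sell(price=96, qty=7): fills=none; bids=[-] asks=[#5:7@96 #3:8@99 #4:1@102]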